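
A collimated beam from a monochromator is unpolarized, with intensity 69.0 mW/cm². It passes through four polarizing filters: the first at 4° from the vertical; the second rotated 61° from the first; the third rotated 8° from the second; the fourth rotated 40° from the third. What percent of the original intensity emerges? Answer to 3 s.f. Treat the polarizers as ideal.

≈ 6.76%

Unpolarized light through the first polarizer → I₁ = 69.0 mW/cm²/2 = 34.5 mW/cm², polarized at 4°.
I₂ = I₁ · cos²(61°) = 34.5 · 0.235 = 8.109 mW/cm².
I₃ = I₂ · cos²(8°) = 8.109 · 0.9806 = 7.952 mW/cm².
I₄ = I₃ · cos²(40°) = 7.952 · 0.5868 = 4.666 mW/cm².
That is 6.763% of the incident intensity.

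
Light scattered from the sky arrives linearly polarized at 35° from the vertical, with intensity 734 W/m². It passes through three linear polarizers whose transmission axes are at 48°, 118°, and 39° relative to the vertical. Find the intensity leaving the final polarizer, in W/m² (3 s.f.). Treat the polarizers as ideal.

I₁ = 734 W/m² · cos²(13°) = 696.9 W/m².
I₂ = I₁ · cos²(70°) = 696.9 · 0.117 = 81.52 W/m².
I₃ = I₂ · cos²(79°) = 81.52 · 0.03641 = 2.968 W/m².

I ≈ 2.97 W/m²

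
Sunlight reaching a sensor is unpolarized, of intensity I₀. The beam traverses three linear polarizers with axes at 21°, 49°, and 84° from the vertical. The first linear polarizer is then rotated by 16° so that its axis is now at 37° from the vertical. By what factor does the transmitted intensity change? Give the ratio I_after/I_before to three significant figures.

Before rotation:
Unpolarized light through the first polarizer → I₁ = ½ I₀, now polarized at 21°.
I₂ = I₁ cos²(49° − 21°) = 0.5 I₀ · cos²(28°) = 0.3898 I₀.
I₃ = I₂ cos²(84° − 49°) = 0.3898 I₀ · cos²(35°) = 0.2616 I₀.
After rotation:
Unpolarized light through the first polarizer → I₁ = ½ I₀, now polarized at 37°.
I₂ = I₁ cos²(49° − 37°) = 0.5 I₀ · cos²(12°) = 0.4784 I₀.
I₃ = I₂ cos²(84° − 49°) = 0.4784 I₀ · cos²(35°) = 0.321 I₀.
Ratio = 0.321 / 0.2616 = 1.227.

I_new/I_old ≈ 1.23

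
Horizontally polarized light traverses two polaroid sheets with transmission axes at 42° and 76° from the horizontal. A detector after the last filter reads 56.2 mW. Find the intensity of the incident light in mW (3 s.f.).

I₀ ≈ 148 mW

By Malus's law, I₁ = I₀ cos²(42° − 0°) = I₀ cos²(42°) = 0.5523 I₀.
I₂ = I₁ cos²(76° − 42°) = 0.5523 I₀ · cos²(34°) = 0.3796 I₀.
So 56.2 mW = 0.3796 I₀, giving I₀ = 56.2/0.3796 = 148.1 mW.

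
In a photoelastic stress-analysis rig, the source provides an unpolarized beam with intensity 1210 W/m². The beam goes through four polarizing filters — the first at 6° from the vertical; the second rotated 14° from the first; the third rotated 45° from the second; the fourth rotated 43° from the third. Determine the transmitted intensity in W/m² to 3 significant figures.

Unpolarized light through the first polarizer → I₁ = 1210 W/m²/2 = 605 W/m², polarized at 6°.
I₂ = I₁ · cos²(14°) = 605 · 0.9415 = 569.6 W/m².
I₃ = I₂ · cos²(45°) = 569.6 · 0.5 = 284.8 W/m².
I₄ = I₃ · cos²(43°) = 284.8 · 0.5349 = 152.3 W/m².

I ≈ 152 W/m²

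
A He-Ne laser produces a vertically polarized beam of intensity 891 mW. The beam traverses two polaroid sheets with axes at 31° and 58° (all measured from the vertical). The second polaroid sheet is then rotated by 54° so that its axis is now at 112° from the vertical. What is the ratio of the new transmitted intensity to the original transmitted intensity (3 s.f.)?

I_new/I_old ≈ 0.0308

Before rotation:
I₁ = I₀ cos²(31° − 0°) = I₀ cos²(31°) = 0.7347 I₀.
I₂ = I₁ cos²(58° − 31°) = 0.7347 I₀ · cos²(27°) = 0.5833 I₀.
After rotation:
I₁ = I₀ cos²(31° − 0°) = I₀ cos²(31°) = 0.7347 I₀.
I₂ = I₁ cos²(112° − 31°) = 0.7347 I₀ · cos²(81°) = 0.01798 I₀.
Ratio = 0.01798 / 0.5833 = 0.03083.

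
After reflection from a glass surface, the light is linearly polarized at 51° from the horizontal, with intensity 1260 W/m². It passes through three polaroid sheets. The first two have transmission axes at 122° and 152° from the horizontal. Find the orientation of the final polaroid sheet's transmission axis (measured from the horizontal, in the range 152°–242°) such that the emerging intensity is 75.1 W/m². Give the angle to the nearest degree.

θ ≈ 182°

I₁ = I₀ cos²(122° − 51°) = I₀ cos²(71°) = 0.106 I₀.
I₂ = I₁ cos²(152° − 122°) = 0.106 I₀ · cos²(30°) = 0.0795 I₀.
Target fraction: 75.1 / 1260 W/m² = 0.0596 of I₀.
Need I₃/I₀ = 0.0596, so cos²(θ − 152°) = 0.0596 / 0.0795 = 0.7498.
θ − 152° = arccos(√0.7498) = 30.0°, giving θ ≈ 152 + 30.0 = 182.0°.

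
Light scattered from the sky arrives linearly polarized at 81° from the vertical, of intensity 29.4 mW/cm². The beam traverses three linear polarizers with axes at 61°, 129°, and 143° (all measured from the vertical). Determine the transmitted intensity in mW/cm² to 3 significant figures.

I₁ = 29.4 mW/cm² · cos²(20°) = 25.96 mW/cm².
I₂ = I₁ · cos²(68°) = 25.96 · 0.1403 = 3.643 mW/cm².
I₃ = I₂ · cos²(14°) = 3.643 · 0.9415 = 3.43 mW/cm².

I ≈ 3.43 mW/cm²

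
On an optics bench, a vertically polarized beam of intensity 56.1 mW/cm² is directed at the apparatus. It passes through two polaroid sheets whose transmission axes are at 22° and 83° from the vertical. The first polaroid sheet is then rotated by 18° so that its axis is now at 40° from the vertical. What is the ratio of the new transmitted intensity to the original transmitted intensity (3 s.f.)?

Before rotation:
I₁ = I₀ cos²(22° − 0°) = I₀ cos²(22°) = 0.8597 I₀.
I₂ = I₁ cos²(83° − 22°) = 0.8597 I₀ · cos²(61°) = 0.2021 I₀.
After rotation:
I₁ = I₀ cos²(40° − 0°) = I₀ cos²(40°) = 0.5868 I₀.
I₂ = I₁ cos²(83° − 40°) = 0.5868 I₀ · cos²(43°) = 0.3139 I₀.
Ratio = 0.3139 / 0.2021 = 1.553.

I_new/I_old ≈ 1.55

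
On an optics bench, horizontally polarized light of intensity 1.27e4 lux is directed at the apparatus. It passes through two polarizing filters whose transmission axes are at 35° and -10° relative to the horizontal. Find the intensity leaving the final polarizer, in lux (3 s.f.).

I ≈ 4260 lux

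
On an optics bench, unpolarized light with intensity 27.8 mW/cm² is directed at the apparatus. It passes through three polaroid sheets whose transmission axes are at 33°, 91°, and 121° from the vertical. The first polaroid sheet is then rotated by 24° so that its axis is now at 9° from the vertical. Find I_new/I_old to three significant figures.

I_new/I_old ≈ 0.0690

Before rotation:
Unpolarized light through the first polarizer → I₁ = ½ I₀, now polarized at 33°.
I₂ = I₁ cos²(91° − 33°) = 0.5 I₀ · cos²(58°) = 0.1404 I₀.
I₃ = I₂ cos²(121° − 91°) = 0.1404 I₀ · cos²(30°) = 0.1053 I₀.
After rotation:
Unpolarized light through the first polarizer → I₁ = ½ I₀, now polarized at 9°.
I₂ = I₁ cos²(91° − 9°) = 0.5 I₀ · cos²(82°) = 0.009685 I₀.
I₃ = I₂ cos²(121° − 91°) = 0.009685 I₀ · cos²(30°) = 0.007263 I₀.
Ratio = 0.007263 / 0.1053 = 0.06897.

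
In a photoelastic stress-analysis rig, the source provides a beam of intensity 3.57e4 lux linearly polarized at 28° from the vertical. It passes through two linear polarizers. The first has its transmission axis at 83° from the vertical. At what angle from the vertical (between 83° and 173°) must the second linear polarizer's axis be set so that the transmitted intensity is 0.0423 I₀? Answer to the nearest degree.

θ ≈ 152°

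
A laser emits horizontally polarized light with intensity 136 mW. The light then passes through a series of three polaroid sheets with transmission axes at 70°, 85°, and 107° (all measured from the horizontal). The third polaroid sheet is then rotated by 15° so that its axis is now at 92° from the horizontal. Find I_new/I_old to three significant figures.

Before rotation:
By Malus's law, I₁ = I₀ cos²(70° − 0°) = I₀ cos²(70°) = 0.117 I₀.
I₂ = I₁ cos²(85° − 70°) = 0.117 I₀ · cos²(15°) = 0.1091 I₀.
I₃ = I₂ cos²(107° − 85°) = 0.1091 I₀ · cos²(22°) = 0.09383 I₀.
After rotation:
I₁ = I₀ cos²(70° − 0°) = I₀ cos²(70°) = 0.117 I₀.
I₂ = I₁ cos²(85° − 70°) = 0.117 I₀ · cos²(15°) = 0.1091 I₀.
I₃ = I₂ cos²(92° − 85°) = 0.1091 I₀ · cos²(7°) = 0.1075 I₀.
Ratio = 0.1075 / 0.09383 = 1.146.

I_new/I_old ≈ 1.15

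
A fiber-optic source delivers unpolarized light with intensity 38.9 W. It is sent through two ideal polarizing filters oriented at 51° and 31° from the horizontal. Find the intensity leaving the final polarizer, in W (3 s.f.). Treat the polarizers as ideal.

I ≈ 17.2 W

Unpolarized light through the first polarizer → I₁ = 38.9 W/2 = 19.45 W, polarized at 51°.
I₂ = I₁ · cos²(20°) = 19.45 · 0.883 = 17.17 W.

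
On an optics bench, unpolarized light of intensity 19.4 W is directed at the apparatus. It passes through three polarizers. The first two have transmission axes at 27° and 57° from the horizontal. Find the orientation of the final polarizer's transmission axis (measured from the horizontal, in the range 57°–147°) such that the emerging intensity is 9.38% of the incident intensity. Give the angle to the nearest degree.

Unpolarized light through the first polarizer → I₁ = ½ I₀, now polarized at 27°.
I₂ = I₁ cos²(57° − 27°) = 0.5 I₀ · cos²(30°) = 0.375 I₀.
Need I₃/I₀ = 0.0938, so cos²(θ − 57°) = 0.0938 / 0.375 = 0.2501.
θ − 57° = arccos(√0.2501) = 60.0°, giving θ ≈ 57 + 60.0 = 117.0°.

θ ≈ 117°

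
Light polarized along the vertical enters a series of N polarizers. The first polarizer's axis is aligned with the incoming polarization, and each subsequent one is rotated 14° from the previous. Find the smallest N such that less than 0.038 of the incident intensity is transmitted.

N = 56

First polarizer is aligned with the polarization: full transmission.
Each further stage multiplies by cos²(14°) = 0.9415.
After N polarizers: T = 0.9415^(N−1). Require T < 0.038 ⇒ N−1 > ln(0.038)/ln(0.9415) = 54.22, so N−1 ≥ 55 and N = 56.
Check: N=56 gives T = 0.03626 < 0.038; N=55 gives T = 0.03852.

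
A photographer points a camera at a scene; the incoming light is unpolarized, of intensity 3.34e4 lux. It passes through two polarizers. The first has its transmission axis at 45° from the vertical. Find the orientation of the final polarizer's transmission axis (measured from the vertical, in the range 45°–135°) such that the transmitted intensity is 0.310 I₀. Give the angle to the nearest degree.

θ ≈ 83°

Unpolarized light through the first polarizer → I₁ = ½ I₀, now polarized at 45°.
Need I₂/I₀ = 0.31, so cos²(θ − 45°) = 0.31 / 0.5 = 0.62.
θ − 45° = arccos(√0.62) = 38.1°, giving θ ≈ 45 + 38.1 = 83.1°.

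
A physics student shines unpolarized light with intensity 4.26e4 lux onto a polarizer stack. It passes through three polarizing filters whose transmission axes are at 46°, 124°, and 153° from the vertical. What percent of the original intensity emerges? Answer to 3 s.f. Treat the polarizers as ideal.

≈ 1.65%

Unpolarized light through the first polarizer → I₁ = 4.26e4 lux/2 = 2.13e+04 lux, polarized at 46°.
I₂ = I₁ · cos²(78°) = 2.13e+04 · 0.04323 = 920.7 lux.
I₃ = I₂ · cos²(29°) = 920.7 · 0.765 = 704.3 lux.
That is 1.653% of the incident intensity.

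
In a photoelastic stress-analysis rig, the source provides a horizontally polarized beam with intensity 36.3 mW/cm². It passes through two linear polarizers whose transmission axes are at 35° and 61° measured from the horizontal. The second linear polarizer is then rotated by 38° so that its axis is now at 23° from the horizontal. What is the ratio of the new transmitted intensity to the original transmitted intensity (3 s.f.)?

Before rotation:
I₁ = I₀ cos²(35° − 0°) = I₀ cos²(35°) = 0.671 I₀.
I₂ = I₁ cos²(61° − 35°) = 0.671 I₀ · cos²(26°) = 0.5421 I₀.
After rotation:
I₁ = I₀ cos²(35° − 0°) = I₀ cos²(35°) = 0.671 I₀.
I₂ = I₁ cos²(23° − 35°) = 0.671 I₀ · cos²(12°) = 0.642 I₀.
Ratio = 0.642 / 0.5421 = 1.184.

I_new/I_old ≈ 1.18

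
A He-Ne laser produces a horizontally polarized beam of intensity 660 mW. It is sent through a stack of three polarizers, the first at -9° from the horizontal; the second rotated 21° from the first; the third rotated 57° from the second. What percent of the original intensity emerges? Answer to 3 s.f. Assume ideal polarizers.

≈ 25.2%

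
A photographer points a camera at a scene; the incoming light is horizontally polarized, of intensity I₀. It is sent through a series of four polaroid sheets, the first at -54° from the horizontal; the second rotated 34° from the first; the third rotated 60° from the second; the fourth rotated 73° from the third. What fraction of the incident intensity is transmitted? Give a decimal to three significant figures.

I₁ = I₀ cos²(-54° − 0°) = I₀ cos²(54°) = 0.3455 I₀.
I₂ = I₁ cos²(34°) = 0.3455 · 0.6873 I₀ = 0.2375 I₀.
I₃ = I₂ cos²(60°) = 0.2375 · 0.25 I₀ = 0.05936 I₀.
I₄ = I₃ cos²(73°) = 0.05936 · 0.08548 I₀ = 0.005075 I₀.
Transmitted fraction = 0.005075.

≈ 0.00507 I₀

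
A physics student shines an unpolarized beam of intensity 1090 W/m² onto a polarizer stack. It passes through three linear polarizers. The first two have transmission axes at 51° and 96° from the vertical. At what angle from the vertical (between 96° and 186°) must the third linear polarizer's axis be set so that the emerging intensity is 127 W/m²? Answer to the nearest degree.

Unpolarized light through the first polarizer → I₁ = ½ I₀, now polarized at 51°.
I₂ = I₁ cos²(96° − 51°) = 0.5 I₀ · cos²(45°) = 0.25 I₀.
Target fraction: 127 / 1090 W/m² = 0.1165 of I₀.
Need I₃/I₀ = 0.1165, so cos²(θ − 96°) = 0.1165 / 0.25 = 0.4661.
θ − 96° = arccos(√0.4661) = 46.9°, giving θ ≈ 96 + 46.9 = 142.9°.

θ ≈ 143°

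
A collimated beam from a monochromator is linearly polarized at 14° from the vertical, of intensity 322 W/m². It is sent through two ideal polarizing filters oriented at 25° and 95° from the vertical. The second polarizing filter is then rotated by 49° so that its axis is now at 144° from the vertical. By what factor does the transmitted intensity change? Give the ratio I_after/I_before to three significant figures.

I_new/I_old ≈ 2.01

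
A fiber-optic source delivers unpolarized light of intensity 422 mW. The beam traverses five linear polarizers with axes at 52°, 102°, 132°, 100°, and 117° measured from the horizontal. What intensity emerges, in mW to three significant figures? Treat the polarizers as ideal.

I ≈ 43.0 mW

Unpolarized light through the first polarizer → I₁ = 422 mW/2 = 211 mW, polarized at 52°.
I₂ = I₁ · cos²(50°) = 211 · 0.4132 = 87.18 mW.
I₃ = I₂ · cos²(30°) = 87.18 · 0.75 = 65.39 mW.
I₄ = I₃ · cos²(32°) = 65.39 · 0.7192 = 47.02 mW.
I₅ = I₄ · cos²(17°) = 47.02 · 0.9145 = 43 mW.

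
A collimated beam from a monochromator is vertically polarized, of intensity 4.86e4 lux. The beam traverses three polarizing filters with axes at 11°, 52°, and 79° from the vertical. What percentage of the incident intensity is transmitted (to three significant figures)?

≈ 43.6%

I₁ = 4.86e4 lux · cos²(11°) = 4.683e+04 lux.
I₂ = I₁ · cos²(41°) = 4.683e+04 · 0.5696 = 2.667e+04 lux.
I₃ = I₂ · cos²(27°) = 2.667e+04 · 0.7939 = 2.118e+04 lux.
That is 43.57% of the incident intensity.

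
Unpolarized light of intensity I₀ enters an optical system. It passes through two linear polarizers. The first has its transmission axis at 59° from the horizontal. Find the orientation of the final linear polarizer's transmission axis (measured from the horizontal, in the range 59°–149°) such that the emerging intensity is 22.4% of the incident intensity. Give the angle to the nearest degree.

θ ≈ 107°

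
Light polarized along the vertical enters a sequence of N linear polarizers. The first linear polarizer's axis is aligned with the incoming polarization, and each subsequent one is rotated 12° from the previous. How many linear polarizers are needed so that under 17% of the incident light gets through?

N = 42

First polarizer is aligned with the polarization: full transmission.
Each further stage multiplies by cos²(12°) = 0.9568.
After N polarizers: T = 0.9568^(N−1). Require T < 0.17 ⇒ N−1 > ln(0.17)/ln(0.9568) = 40.10, so N−1 ≥ 41 and N = 42.
Check: N=42 gives T = 0.1634 < 0.17; N=41 gives T = 0.1707.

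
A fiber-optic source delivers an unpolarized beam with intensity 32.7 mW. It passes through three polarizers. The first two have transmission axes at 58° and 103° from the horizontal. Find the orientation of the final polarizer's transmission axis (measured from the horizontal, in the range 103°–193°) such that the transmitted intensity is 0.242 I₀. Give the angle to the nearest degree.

Unpolarized light through the first polarizer → I₁ = ½ I₀, now polarized at 58°.
I₂ = I₁ cos²(103° − 58°) = 0.5 I₀ · cos²(45°) = 0.25 I₀.
Need I₃/I₀ = 0.242, so cos²(θ − 103°) = 0.242 / 0.25 = 0.968.
θ − 103° = arccos(√0.968) = 10.3°, giving θ ≈ 103 + 10.3 = 113.3°.

θ ≈ 113°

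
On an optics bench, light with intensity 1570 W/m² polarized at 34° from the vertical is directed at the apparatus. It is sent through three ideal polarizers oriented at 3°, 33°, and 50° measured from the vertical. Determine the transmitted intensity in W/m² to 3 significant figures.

I ≈ 791 W/m²

I₁ = 1570 W/m² · cos²(31°) = 1154 W/m².
I₂ = I₁ · cos²(30°) = 1154 · 0.75 = 865.2 W/m².
I₃ = I₂ · cos²(17°) = 865.2 · 0.9145 = 791.2 W/m².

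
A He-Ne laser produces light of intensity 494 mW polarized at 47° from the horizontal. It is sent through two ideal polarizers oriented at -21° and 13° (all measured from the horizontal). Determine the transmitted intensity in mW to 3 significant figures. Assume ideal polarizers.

I ≈ 47.6 mW

I₁ = 494 mW · cos²(68°) = 69.32 mW.
I₂ = I₁ · cos²(34°) = 69.32 · 0.6873 = 47.65 mW.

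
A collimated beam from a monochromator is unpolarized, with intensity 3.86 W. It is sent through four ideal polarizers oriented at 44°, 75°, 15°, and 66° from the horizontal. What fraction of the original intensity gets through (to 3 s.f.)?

Unpolarized light through the first polarizer → I₁ = 3.86 W/2 = 1.93 W, polarized at 44°.
I₂ = I₁ · cos²(31°) = 1.93 · 0.7347 = 1.418 W.
I₃ = I₂ · cos²(60°) = 1.418 · 0.25 = 0.3545 W.
I₄ = I₃ · cos²(51°) = 0.3545 · 0.396 = 0.1404 W.
Transmitted fraction = 0.03637.

I/I₀ ≈ 0.0364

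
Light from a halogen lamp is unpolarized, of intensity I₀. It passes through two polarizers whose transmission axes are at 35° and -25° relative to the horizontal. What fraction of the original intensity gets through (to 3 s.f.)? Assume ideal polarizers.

Unpolarized light through the first polarizer → I₁ = ½ I₀, now polarized at 35°.
I₂ = I₁ cos²(-25° − 35°) = 0.5 I₀ · cos²(60°) = 0.125 I₀.
Transmitted fraction = 0.125.

≈ 0.125 I₀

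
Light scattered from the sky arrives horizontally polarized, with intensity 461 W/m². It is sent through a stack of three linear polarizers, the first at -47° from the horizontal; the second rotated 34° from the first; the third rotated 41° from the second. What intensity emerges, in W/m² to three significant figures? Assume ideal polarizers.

I ≈ 83.9 W/m²

I₁ = 461 W/m² · cos²(47°) = 214.4 W/m².
I₂ = I₁ · cos²(34°) = 214.4 · 0.6873 = 147.4 W/m².
I₃ = I₂ · cos²(41°) = 147.4 · 0.5696 = 83.94 W/m².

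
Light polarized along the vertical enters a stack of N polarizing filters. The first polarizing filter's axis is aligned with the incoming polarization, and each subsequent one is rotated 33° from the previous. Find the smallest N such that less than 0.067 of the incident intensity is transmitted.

First polarizer is aligned with the polarization: full transmission.
Each further stage multiplies by cos²(33°) = 0.7034.
After N polarizers: T = 0.7034^(N−1). Require T < 0.067 ⇒ N−1 > ln(0.067)/ln(0.7034) = 7.68, so N−1 ≥ 8 and N = 9.
Check: N=9 gives T = 0.0599 < 0.067; N=8 gives T = 0.08517.

N = 9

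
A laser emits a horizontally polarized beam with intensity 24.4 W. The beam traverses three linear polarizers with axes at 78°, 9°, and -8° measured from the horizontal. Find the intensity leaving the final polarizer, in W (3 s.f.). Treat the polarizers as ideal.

I ≈ 0.124 W

I₁ = 24.4 W · cos²(78°) = 1.055 W.
I₂ = I₁ · cos²(69°) = 1.055 · 0.1284 = 0.1355 W.
I₃ = I₂ · cos²(17°) = 0.1355 · 0.9145 = 0.1239 W.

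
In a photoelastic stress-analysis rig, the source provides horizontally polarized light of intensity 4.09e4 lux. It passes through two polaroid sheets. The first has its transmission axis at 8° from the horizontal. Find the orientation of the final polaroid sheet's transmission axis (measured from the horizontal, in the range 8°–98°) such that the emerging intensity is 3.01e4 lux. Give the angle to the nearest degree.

θ ≈ 38°

I₁ = I₀ cos²(8° − 0°) = I₀ cos²(8°) = 0.9806 I₀.
Target fraction: 3.01e4 / 4.09e4 lux = 0.7359 of I₀.
Need I₂/I₀ = 0.7359, so cos²(θ − 8°) = 0.7359 / 0.9806 = 0.7505.
θ − 8° = arccos(√0.7505) = 30.0°, giving θ ≈ 8 + 30.0 = 38.0°.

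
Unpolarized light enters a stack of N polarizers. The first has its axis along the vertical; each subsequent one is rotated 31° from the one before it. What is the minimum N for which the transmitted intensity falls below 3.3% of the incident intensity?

N = 10

First polarizer halves the unpolarized light: factor 1/2.
Each further stage multiplies by cos²(31°) = 0.7347.
After N polarizers: T = 0.5·0.7347^(N−1). Require T < 0.033 ⇒ N−1 > ln(0.033/0.5)/ln(0.7347) = 8.82, so N−1 ≥ 9 and N = 10.
Check: N=10 gives T = 0.0312 < 0.033; N=9 gives T = 0.04246.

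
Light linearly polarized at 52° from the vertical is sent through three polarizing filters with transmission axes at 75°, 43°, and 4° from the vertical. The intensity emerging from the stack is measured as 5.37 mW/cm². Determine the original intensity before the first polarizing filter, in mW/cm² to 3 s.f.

By Malus's law, I₁ = I₀ cos²(75° − 52°) = I₀ cos²(23°) = 0.8473 I₀.
I₂ = I₁ cos²(43° − 75°) = 0.8473 I₀ · cos²(32°) = 0.6094 I₀.
I₃ = I₂ cos²(4° − 43°) = 0.6094 I₀ · cos²(39°) = 0.368 I₀.
So 5.37 mW/cm² = 0.368 I₀, giving I₀ = 5.37/0.368 = 14.59 mW/cm².

I₀ ≈ 14.6 mW/cm²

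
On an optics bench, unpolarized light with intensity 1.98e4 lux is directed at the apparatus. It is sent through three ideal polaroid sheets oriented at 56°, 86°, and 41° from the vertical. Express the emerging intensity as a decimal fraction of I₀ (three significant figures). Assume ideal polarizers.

I/I₀ ≈ 0.188

Unpolarized light through the first polarizer → I₁ = 1.98e4 lux/2 = 9900 lux, polarized at 56°.
I₂ = I₁ · cos²(30°) = 9900 · 0.75 = 7425 lux.
I₃ = I₂ · cos²(45°) = 7425 · 0.5 = 3713 lux.
Transmitted fraction = 0.1875.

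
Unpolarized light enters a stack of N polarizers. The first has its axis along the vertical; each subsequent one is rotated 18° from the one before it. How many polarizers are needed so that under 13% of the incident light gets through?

First polarizer halves the unpolarized light: factor 1/2.
Each further stage multiplies by cos²(18°) = 0.9045.
After N polarizers: T = 0.5·0.9045^(N−1). Require T < 0.13 ⇒ N−1 > ln(0.13/0.5)/ln(0.9045) = 13.42, so N−1 ≥ 14 and N = 15.
Check: N=15 gives T = 0.1227 < 0.13; N=14 gives T = 0.1356.

N = 15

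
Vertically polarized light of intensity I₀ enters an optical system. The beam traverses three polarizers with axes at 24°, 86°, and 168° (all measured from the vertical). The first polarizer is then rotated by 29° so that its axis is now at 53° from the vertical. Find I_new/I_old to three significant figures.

Before rotation:
By Malus's law, I₁ = I₀ cos²(24° − 0°) = I₀ cos²(24°) = 0.8346 I₀.
I₂ = I₁ cos²(86° − 24°) = 0.8346 I₀ · cos²(62°) = 0.1839 I₀.
I₃ = I₂ cos²(168° − 86°) = 0.1839 I₀ · cos²(82°) = 0.003563 I₀.
After rotation:
I₁ = I₀ cos²(53° − 0°) = I₀ cos²(53°) = 0.3622 I₀.
I₂ = I₁ cos²(86° − 53°) = 0.3622 I₀ · cos²(33°) = 0.2547 I₀.
I₃ = I₂ cos²(168° − 86°) = 0.2547 I₀ · cos²(82°) = 0.004934 I₀.
Ratio = 0.004934 / 0.003563 = 1.385.

I_new/I_old ≈ 1.38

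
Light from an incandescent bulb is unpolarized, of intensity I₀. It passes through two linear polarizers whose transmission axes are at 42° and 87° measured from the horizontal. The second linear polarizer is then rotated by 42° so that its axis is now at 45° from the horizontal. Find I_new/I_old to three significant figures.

Before rotation:
Unpolarized light through the first polarizer → I₁ = ½ I₀, now polarized at 42°.
I₂ = I₁ cos²(87° − 42°) = 0.5 I₀ · cos²(45°) = 0.25 I₀.
After rotation:
Unpolarized light through the first polarizer → I₁ = ½ I₀, now polarized at 42°.
I₂ = I₁ cos²(45° − 42°) = 0.5 I₀ · cos²(3°) = 0.4986 I₀.
Ratio = 0.4986 / 0.25 = 1.995.

I_new/I_old ≈ 1.99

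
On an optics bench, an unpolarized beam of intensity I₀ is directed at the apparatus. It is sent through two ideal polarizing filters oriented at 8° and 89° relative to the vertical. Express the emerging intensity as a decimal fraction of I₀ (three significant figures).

Unpolarized light through the first polarizer → I₁ = ½ I₀, now polarized at 8°.
I₂ = I₁ cos²(89° − 8°) = 0.5 I₀ · cos²(81°) = 0.01224 I₀.
Transmitted fraction = 0.01224.

≈ 0.0122 I₀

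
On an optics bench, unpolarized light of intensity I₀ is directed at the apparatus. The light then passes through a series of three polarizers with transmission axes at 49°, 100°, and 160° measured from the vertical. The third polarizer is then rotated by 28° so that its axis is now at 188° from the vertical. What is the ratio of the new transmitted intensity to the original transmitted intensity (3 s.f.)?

Before rotation:
Unpolarized light through the first polarizer → I₁ = ½ I₀, now polarized at 49°.
I₂ = I₁ cos²(100° − 49°) = 0.5 I₀ · cos²(51°) = 0.198 I₀.
I₃ = I₂ cos²(160° − 100°) = 0.198 I₀ · cos²(60°) = 0.04951 I₀.
After rotation:
Unpolarized light through the first polarizer → I₁ = ½ I₀, now polarized at 49°.
I₂ = I₁ cos²(100° − 49°) = 0.5 I₀ · cos²(51°) = 0.198 I₀.
I₃ = I₂ cos²(188° − 100°) = 0.198 I₀ · cos²(88°) = 0.0002412 I₀.
Ratio = 0.0002412 / 0.04951 = 0.004872.

I_new/I_old ≈ 0.00487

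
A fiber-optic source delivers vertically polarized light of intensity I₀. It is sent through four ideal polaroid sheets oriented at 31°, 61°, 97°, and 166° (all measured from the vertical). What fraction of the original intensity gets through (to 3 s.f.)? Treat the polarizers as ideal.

≈ 0.0463 I₀

By Malus's law, I₁ = I₀ cos²(31° − 0°) = I₀ cos²(31°) = 0.7347 I₀.
I₂ = I₁ cos²(61° − 31°) = 0.7347 I₀ · cos²(30°) = 0.5511 I₀.
I₃ = I₂ cos²(97° − 61°) = 0.5511 I₀ · cos²(36°) = 0.3607 I₀.
I₄ = I₃ cos²(166° − 97°) = 0.3607 I₀ · cos²(69°) = 0.04632 I₀.
Transmitted fraction = 0.04632.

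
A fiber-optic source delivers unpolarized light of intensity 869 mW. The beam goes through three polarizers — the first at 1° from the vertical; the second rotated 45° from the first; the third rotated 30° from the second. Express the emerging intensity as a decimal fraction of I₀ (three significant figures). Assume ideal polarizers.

I/I₀ ≈ 0.188

Unpolarized light through the first polarizer → I₁ = 869 mW/2 = 434.5 mW, polarized at 1°.
I₂ = I₁ · cos²(45°) = 434.5 · 0.5 = 217.3 mW.
I₃ = I₂ · cos²(30°) = 217.3 · 0.75 = 162.9 mW.
Transmitted fraction = 0.1875.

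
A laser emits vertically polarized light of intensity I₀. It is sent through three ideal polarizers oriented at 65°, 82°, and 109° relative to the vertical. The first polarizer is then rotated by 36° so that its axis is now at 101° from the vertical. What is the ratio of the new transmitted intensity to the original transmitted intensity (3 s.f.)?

Before rotation:
I₁ = I₀ cos²(65° − 0°) = I₀ cos²(65°) = 0.1786 I₀.
I₂ = I₁ cos²(82° − 65°) = 0.1786 I₀ · cos²(17°) = 0.1633 I₀.
I₃ = I₂ cos²(109° − 82°) = 0.1633 I₀ · cos²(27°) = 0.1297 I₀.
After rotation:
I₁ = I₀ cos²(101° − 0°) = I₀ cos²(79°) = 0.03641 I₀.
I₂ = I₁ cos²(82° − 101°) = 0.03641 I₀ · cos²(19°) = 0.03255 I₀.
I₃ = I₂ cos²(109° − 82°) = 0.03255 I₀ · cos²(27°) = 0.02584 I₀.
Ratio = 0.02584 / 0.1297 = 0.1993.

I_new/I_old ≈ 0.199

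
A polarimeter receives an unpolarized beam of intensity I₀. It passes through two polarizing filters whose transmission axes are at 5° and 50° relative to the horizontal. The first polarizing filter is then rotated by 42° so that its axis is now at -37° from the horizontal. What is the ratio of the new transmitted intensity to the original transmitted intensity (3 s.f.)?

I_new/I_old ≈ 0.00548

Before rotation:
Unpolarized light through the first polarizer → I₁ = ½ I₀, now polarized at 5°.
I₂ = I₁ cos²(50° − 5°) = 0.5 I₀ · cos²(45°) = 0.25 I₀.
After rotation:
Unpolarized light through the first polarizer → I₁ = ½ I₀, now polarized at -37°.
I₂ = I₁ cos²(50° + 37°) = 0.5 I₀ · cos²(87°) = 0.00137 I₀.
Ratio = 0.00137 / 0.25 = 0.005478.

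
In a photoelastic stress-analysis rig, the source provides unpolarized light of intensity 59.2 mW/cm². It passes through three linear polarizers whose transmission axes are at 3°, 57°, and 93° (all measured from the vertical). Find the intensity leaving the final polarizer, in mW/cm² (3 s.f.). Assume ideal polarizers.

Unpolarized light through the first polarizer → I₁ = 59.2 mW/cm²/2 = 29.6 mW/cm², polarized at 3°.
I₂ = I₁ · cos²(54°) = 29.6 · 0.3455 = 10.23 mW/cm².
I₃ = I₂ · cos²(36°) = 10.23 · 0.6545 = 6.693 mW/cm².

I ≈ 6.69 mW/cm²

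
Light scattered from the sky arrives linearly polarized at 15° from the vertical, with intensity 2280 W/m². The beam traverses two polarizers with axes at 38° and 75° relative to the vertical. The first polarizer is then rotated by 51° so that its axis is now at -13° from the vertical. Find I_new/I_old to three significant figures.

I_new/I_old ≈ 0.00176

Before rotation:
I₁ = I₀ cos²(38° − 15°) = I₀ cos²(23°) = 0.8473 I₀.
I₂ = I₁ cos²(75° − 38°) = 0.8473 I₀ · cos²(37°) = 0.5404 I₀.
After rotation:
I₁ = I₀ cos²(-13° − 15°) = I₀ cos²(28°) = 0.7796 I₀.
I₂ = I₁ cos²(75° + 13°) = 0.7796 I₀ · cos²(88°) = 0.0009495 I₀.
Ratio = 0.0009495 / 0.5404 = 0.001757.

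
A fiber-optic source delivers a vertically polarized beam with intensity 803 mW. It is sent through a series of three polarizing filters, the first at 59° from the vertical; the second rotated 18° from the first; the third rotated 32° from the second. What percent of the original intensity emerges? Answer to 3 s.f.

≈ 17.3%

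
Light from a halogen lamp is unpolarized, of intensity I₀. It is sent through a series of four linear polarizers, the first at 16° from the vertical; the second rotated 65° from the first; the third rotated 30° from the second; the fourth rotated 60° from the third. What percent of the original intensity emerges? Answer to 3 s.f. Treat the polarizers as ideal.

Unpolarized light through the first polarizer → I₁ = ½ I₀, now polarized at 16°.
I₂ = I₁ cos²(65°) = 0.5 · 0.1786 I₀ = 0.0893 I₀.
I₃ = I₂ cos²(30°) = 0.0893 · 0.75 I₀ = 0.06698 I₀.
I₄ = I₃ cos²(60°) = 0.06698 · 0.25 I₀ = 0.01674 I₀.
That is 1.674% of the incident intensity.

≈ 1.67%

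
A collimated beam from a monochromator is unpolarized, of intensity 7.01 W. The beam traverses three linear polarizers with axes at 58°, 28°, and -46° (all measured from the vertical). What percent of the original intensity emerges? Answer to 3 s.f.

Unpolarized light through the first polarizer → I₁ = 7.01 W/2 = 3.505 W, polarized at 58°.
I₂ = I₁ · cos²(30°) = 3.505 · 0.75 = 2.629 W.
I₃ = I₂ · cos²(74°) = 2.629 · 0.07598 = 0.1997 W.
That is 2.849% of the incident intensity.

≈ 2.85%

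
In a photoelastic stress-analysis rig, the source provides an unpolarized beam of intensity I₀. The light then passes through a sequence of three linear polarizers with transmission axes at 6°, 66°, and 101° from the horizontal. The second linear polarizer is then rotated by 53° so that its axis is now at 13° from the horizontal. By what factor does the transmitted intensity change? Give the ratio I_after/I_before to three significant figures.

I_new/I_old ≈ 0.00715

Before rotation:
Unpolarized light through the first polarizer → I₁ = ½ I₀, now polarized at 6°.
I₂ = I₁ cos²(66° − 6°) = 0.5 I₀ · cos²(60°) = 0.125 I₀.
I₃ = I₂ cos²(101° − 66°) = 0.125 I₀ · cos²(35°) = 0.08388 I₀.
After rotation:
Unpolarized light through the first polarizer → I₁ = ½ I₀, now polarized at 6°.
I₂ = I₁ cos²(13° − 6°) = 0.5 I₀ · cos²(7°) = 0.4926 I₀.
I₃ = I₂ cos²(101° − 13°) = 0.4926 I₀ · cos²(88°) = 0.0005999 I₀.
Ratio = 0.0005999 / 0.08388 = 0.007153.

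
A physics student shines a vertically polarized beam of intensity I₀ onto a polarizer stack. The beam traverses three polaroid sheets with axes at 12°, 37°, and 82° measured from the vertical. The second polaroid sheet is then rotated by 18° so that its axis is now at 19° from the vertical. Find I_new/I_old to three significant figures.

I_new/I_old ≈ 0.494

Before rotation:
I₁ = I₀ cos²(12° − 0°) = I₀ cos²(12°) = 0.9568 I₀.
I₂ = I₁ cos²(37° − 12°) = 0.9568 I₀ · cos²(25°) = 0.7859 I₀.
I₃ = I₂ cos²(82° − 37°) = 0.7859 I₀ · cos²(45°) = 0.3929 I₀.
After rotation:
I₁ = I₀ cos²(12° − 0°) = I₀ cos²(12°) = 0.9568 I₀.
I₂ = I₁ cos²(19° − 12°) = 0.9568 I₀ · cos²(7°) = 0.9426 I₀.
I₃ = I₂ cos²(82° − 19°) = 0.9426 I₀ · cos²(63°) = 0.1943 I₀.
Ratio = 0.1943 / 0.3929 = 0.4944.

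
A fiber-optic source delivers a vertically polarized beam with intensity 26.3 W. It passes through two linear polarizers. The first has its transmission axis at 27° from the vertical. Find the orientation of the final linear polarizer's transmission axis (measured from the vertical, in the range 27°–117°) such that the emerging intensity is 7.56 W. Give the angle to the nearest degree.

I₁ = I₀ cos²(27° − 0°) = I₀ cos²(27°) = 0.7939 I₀.
Target fraction: 7.56 / 26.3 W = 0.2875 of I₀.
Need I₂/I₀ = 0.2875, so cos²(θ − 27°) = 0.2875 / 0.7939 = 0.3621.
θ − 27° = arccos(√0.3621) = 53.0°, giving θ ≈ 27 + 53.0 = 80.0°.

θ ≈ 80°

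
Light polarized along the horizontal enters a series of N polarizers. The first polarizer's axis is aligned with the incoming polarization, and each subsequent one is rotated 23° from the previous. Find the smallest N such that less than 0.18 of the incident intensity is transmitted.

First polarizer is aligned with the polarization: full transmission.
Each further stage multiplies by cos²(23°) = 0.8473.
After N polarizers: T = 0.8473^(N−1). Require T < 0.18 ⇒ N−1 > ln(0.18)/ln(0.8473) = 10.35, so N−1 ≥ 11 and N = 12.
Check: N=12 gives T = 0.1616 < 0.18; N=11 gives T = 0.1908.

N = 12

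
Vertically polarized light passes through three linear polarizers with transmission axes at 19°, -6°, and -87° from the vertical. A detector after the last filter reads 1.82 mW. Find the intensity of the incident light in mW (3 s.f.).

I₀ ≈ 101 mW

I₁ = I₀ cos²(19° − 0°) = I₀ cos²(19°) = 0.894 I₀.
I₂ = I₁ cos²(-6° − 19°) = 0.894 I₀ · cos²(25°) = 0.7343 I₀.
I₃ = I₂ cos²(-87° + 6°) = 0.7343 I₀ · cos²(81°) = 0.01797 I₀.
So 1.82 mW = 0.01797 I₀, giving I₀ = 1.82/0.01797 = 101.3 mW.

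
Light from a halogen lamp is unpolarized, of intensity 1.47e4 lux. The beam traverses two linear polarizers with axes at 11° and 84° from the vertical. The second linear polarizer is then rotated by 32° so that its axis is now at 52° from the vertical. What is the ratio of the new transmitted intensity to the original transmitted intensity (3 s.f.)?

Before rotation:
Unpolarized light through the first polarizer → I₁ = ½ I₀, now polarized at 11°.
I₂ = I₁ cos²(84° − 11°) = 0.5 I₀ · cos²(73°) = 0.04274 I₀.
After rotation:
Unpolarized light through the first polarizer → I₁ = ½ I₀, now polarized at 11°.
I₂ = I₁ cos²(52° − 11°) = 0.5 I₀ · cos²(41°) = 0.2848 I₀.
Ratio = 0.2848 / 0.04274 = 6.663.

I_new/I_old ≈ 6.66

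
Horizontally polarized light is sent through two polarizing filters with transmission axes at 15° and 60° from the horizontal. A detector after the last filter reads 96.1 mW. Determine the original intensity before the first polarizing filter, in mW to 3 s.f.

I₁ = I₀ cos²(15° − 0°) = I₀ cos²(15°) = 0.933 I₀.
I₂ = I₁ cos²(60° − 15°) = 0.933 I₀ · cos²(45°) = 0.4665 I₀.
So 96.1 mW = 0.4665 I₀, giving I₀ = 96.1/0.4665 = 206 mW.

I₀ ≈ 206 mW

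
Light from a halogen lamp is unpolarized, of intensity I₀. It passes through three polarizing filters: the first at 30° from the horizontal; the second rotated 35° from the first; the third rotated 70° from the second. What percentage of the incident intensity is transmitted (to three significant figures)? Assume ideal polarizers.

≈ 3.92%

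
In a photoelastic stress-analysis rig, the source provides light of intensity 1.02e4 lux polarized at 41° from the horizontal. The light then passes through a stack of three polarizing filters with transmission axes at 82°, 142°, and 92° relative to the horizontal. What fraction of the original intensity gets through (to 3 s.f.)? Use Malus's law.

I/I₀ ≈ 0.0588

By Malus's law, I₁ = 1.02e4 lux · cos²(41°) = 5810 lux.
I₂ = I₁ · cos²(60°) = 5810 · 0.25 = 1452 lux.
I₃ = I₂ · cos²(50°) = 1452 · 0.4132 = 600.1 lux.
Transmitted fraction = 0.05883.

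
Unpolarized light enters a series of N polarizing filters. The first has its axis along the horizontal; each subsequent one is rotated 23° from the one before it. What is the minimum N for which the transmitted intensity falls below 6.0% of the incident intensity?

First polarizer halves the unpolarized light: factor 1/2.
Each further stage multiplies by cos²(23°) = 0.8473.
After N polarizers: T = 0.5·0.8473^(N−1). Require T < 0.060 ⇒ N−1 > ln(0.060/0.5)/ln(0.8473) = 12.80, so N−1 ≥ 13 and N = 14.
Check: N=14 gives T = 0.05803 < 0.060; N=13 gives T = 0.06849.

N = 14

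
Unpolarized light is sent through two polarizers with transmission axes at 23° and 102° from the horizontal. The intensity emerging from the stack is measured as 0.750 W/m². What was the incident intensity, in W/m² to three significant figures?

I₀ ≈ 41.2 W/m²

Unpolarized light through the first polarizer → I₁ = ½ I₀, now polarized at 23°.
I₂ = I₁ cos²(102° − 23°) = 0.5 I₀ · cos²(79°) = 0.0182 I₀.
So 0.750 W/m² = 0.0182 I₀, giving I₀ = 0.750/0.0182 = 41.2 W/m².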